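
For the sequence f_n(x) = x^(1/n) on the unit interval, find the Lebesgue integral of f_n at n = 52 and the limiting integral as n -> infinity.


At n = 52: f_52(x) = x^(1/52).
Step 1: integral(x^(1/52), 0, 1) = [x^(1/52+1) / (1/52+1)] from 0 to 1
     = 1 / (1/52 + 1) = 1 / ((52+1)/52) = 52/(52+1)
     = 52/53 = 0.981132
Step 2: As n -> infinity, f_n(x) = x^(1/n) -> 1 for x in (0,1], and f_n is increasing in n.
By MCT, lim_n integral(f_n) = integral(lim_n f_n) = integral(1, 0, 1) = 1.
Step 3: Verify convergence: 52/53 = 0.981132 -> 1


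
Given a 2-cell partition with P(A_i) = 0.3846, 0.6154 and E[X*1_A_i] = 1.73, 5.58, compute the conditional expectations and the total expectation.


For each cell A_i: E[X|A_i] = E[X*1_A_i] / P(A_i)
Step 1: E[X|A_1] = 1.73 / 0.3846 = 4.49818
Step 2: E[X|A_2] = 5.58 / 0.6154 = 9.067273
Verification: E[X] = sum E[X*1_A_i] = 1.73 + 5.58 = 7.31


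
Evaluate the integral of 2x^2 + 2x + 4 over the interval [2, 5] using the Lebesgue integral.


The Lebesgue integral of a Riemann-integrable function agrees with the Riemann integral.
Antiderivative F(x) = (2/3)x^3 + (2/2)x^2 + 4x
F(5) = (2/3)*5^3 + (2/2)*5^2 + 4*5
     = (2/3)*125 + (2/2)*25 + 4*5
     = 83.333333 + 25 + 20
     = 128.333333
F(2) = 17.333333
Integral = F(5) - F(2) = 128.333333 - 17.333333 = 111


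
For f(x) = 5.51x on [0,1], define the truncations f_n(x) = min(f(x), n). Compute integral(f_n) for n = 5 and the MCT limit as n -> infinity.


f(x) = 5.51x on [0,1]; f_n(x) = min(5.51x, n). At n = 5:
Step 1: f(x) reaches 5 at x = 5/5.51 = 0.907441
Step 2: integral(f_5) = integral(5.51x, 0, 0.907441) + integral(5, 0.907441, 1)
       = 5.51*0.907441^2/2 + 5*(1 - 0.907441)
       = 2.268603 + 0.462795
       = 2.731397
Step 3: As n -> infinity, f_n increases to f, so by MCT integral(f_n) -> integral(f) = 5.51/2 = 2.755.
Convergence: integral(f_5) = 2.731397 -> 2.755 as n -> infinity


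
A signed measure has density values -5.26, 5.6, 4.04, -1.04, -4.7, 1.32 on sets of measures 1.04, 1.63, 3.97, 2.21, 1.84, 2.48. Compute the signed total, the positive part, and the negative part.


Step 1: Compute signed measure on each set:
  Set 1: -5.26 * 1.04 = -5.4704
  Set 2: 5.6 * 1.63 = 9.128
  Set 3: 4.04 * 3.97 = 16.0388
  Set 4: -1.04 * 2.21 = -2.2984
  Set 5: -4.7 * 1.84 = -8.648
  Set 6: 1.32 * 2.48 = 3.2736
Step 2: Total signed measure = (-5.4704) + (9.128) + (16.0388) + (-2.2984) + (-8.648) + (3.2736)
     = 12.0236
Step 3: Positive part mu+(X) = sum of positive contributions = 28.4404
Step 4: Negative part mu-(X) = |sum of negative contributions| = 16.4168


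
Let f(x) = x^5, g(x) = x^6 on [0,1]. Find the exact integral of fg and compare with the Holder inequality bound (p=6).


Step 1: Exact integral of f*g = integral(x^11, 0, 1) = 1/12
     = 0.083333
Step 2: Holder bound with p=6, q=1.2:
  ||f||_p = (integral x^30 dx)^(1/6) = (1/31)^(1/6) = 0.564209
  ||g||_q = (integral x^7.2 dx)^(1/1.2) = (1/8.2)^(1/1.2) = 0.173176
Step 3: Holder bound = ||f||_p * ||g||_q = 0.564209 * 0.173176 = 0.097708
Verification: 0.083333 <= 0.097708 (Holder holds)


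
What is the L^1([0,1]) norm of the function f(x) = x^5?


Step 1: ||f||_1 = (integral_0^1 |x^5|^1 dx)^(1/1)
     = (integral_0^1 x^5 dx)^(1/1)
Step 2: integral_0^1 x^5 dx = [x^6/(6)] from 0 to 1 = 1^6/6
     = 1/6 = 0.166667
Step 3: ||f||_1 = (0.166667)^(1/1) = 0.166667


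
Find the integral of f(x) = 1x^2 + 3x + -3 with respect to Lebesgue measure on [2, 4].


The Lebesgue integral of a Riemann-integrable function agrees with the Riemann integral.
Antiderivative F(x) = (1/3)x^3 + (3/2)x^2 + -3x
F(4) = (1/3)*4^3 + (3/2)*4^2 + -3*4
     = (1/3)*64 + (3/2)*16 + -3*4
     = 21.333333 + 24 + -12
     = 33.333333
F(2) = 2.666667
Integral = F(4) - F(2) = 33.333333 - 2.666667 = 30.666667


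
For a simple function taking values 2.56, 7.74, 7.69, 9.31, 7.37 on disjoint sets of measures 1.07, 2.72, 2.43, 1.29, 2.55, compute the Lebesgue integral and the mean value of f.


Step 1: Integral = sum(value_i * measure_i)
= 2.56*1.07 + 7.74*2.72 + 7.69*2.43 + 9.31*1.29 + 7.37*2.55
= 2.7392 + 21.0528 + 18.6867 + 12.0099 + 18.7935
= 73.2821
Step 2: Total measure of domain = 1.07 + 2.72 + 2.43 + 1.29 + 2.55 = 10.06
Step 3: Average value = 73.2821 / 10.06 = 7.284503


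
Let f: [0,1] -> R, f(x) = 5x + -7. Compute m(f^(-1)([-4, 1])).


f^(-1)([-4, 1]) = {x : -4 <= 5x + -7 <= 1}
Solving: (-4 - -7)/5 <= x <= (1 - -7)/5
= [0.6, 1.6]
Intersecting with [0,1]: [0.6, 1]
Measure = 1 - 0.6 = 0.4


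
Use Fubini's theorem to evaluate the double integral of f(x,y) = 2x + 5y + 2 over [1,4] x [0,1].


By Fubini, integrate in x first, then y.
Step 1: Fix y, integrate over x in [1,4]:
  integral(2x + 5y + 2, x=1..4)
  = 2*(4^2 - 1^2)/2 + (5y + 2)*(4 - 1)
  = 15 + (5y + 2)*3
  = 15 + 15y + 6
  = 21 + 15y
Step 2: Integrate over y in [0,1]:
  integral(21 + 15y, y=0..1)
  = 21*1 + 15*(1^2 - 0^2)/2
  = 21 + 7.5
  = 28.5


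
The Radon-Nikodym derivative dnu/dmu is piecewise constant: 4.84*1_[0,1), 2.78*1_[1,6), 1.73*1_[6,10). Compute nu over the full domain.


Integrate each piece of the Radon-Nikodym derivative:
Step 1: integral_0^1 4.84 dx = 4.84*(1-0) = 4.84*1 = 4.84
Step 2: integral_1^6 2.78 dx = 2.78*(6-1) = 2.78*5 = 13.9
Step 3: integral_6^10 1.73 dx = 1.73*(10-6) = 1.73*4 = 6.92
Total: 4.84 + 13.9 + 6.92 = 25.66


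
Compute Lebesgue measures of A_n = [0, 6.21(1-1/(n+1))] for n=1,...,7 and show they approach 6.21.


By continuity of measure from below: if A_n increases to A, then m(A_n) -> m(A).
Here A = [0, 6.21], so m(A) = 6.21
Step 1: a_1 = 6.21*(1 - 1/2) = 3.105, m(A_1) = 3.105
Step 2: a_2 = 6.21*(1 - 1/3) = 4.14, m(A_2) = 4.14
Step 3: a_3 = 6.21*(1 - 1/4) = 4.6575, m(A_3) = 4.6575
Step 4: a_4 = 6.21*(1 - 1/5) = 4.968, m(A_4) = 4.968
Step 5: a_5 = 6.21*(1 - 1/6) = 5.175, m(A_5) = 5.175
Step 6: a_6 = 6.21*(1 - 1/7) = 5.3229, m(A_6) = 5.3229
Step 7: a_7 = 6.21*(1 - 1/8) = 5.4337, m(A_7) = 5.4337
Limit: m(A_n) -> m([0,6.21]) = 6.21


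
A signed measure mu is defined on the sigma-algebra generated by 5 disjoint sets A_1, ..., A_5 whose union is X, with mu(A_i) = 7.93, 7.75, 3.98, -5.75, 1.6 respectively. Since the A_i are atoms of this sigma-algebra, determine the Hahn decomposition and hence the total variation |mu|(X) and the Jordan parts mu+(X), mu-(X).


Step 1: Every measurable set is a union of atoms (the cells / points), so a Hahn decomposition is
  obtained by grouping atoms by sign: P = union of atoms with mu > 0, N = union of the remaining atoms.
  Atoms in P (indices): 1, 2, 3, 5;  atoms in N (indices): 4
  Positive values: 7.93, 7.75, 3.98, 1.6
  Negative values: -5.75
Step 2: mu+(X) = mu(P) = sum of positive atom values = 21.26
Step 3: mu-(X) = -mu(N) = sum of |negative atom values| = 5.75
Step 4: |mu|(X) = mu+(X) + mu-(X) = 21.26 + 5.75 = 27.01


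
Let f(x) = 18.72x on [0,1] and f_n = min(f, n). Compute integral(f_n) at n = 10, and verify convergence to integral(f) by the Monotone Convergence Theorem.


f(x) = 18.72x on [0,1]; f_n(x) = min(18.72x, n). At n = 10:
Step 1: f(x) reaches 10 at x = 10/18.72 = 0.534188
Step 2: integral(f_10) = integral(18.72x, 0, 0.534188) + integral(10, 0.534188, 1)
       = 18.72*0.534188^2/2 + 10*(1 - 0.534188)
       = 2.67094 + 4.65812
       = 7.32906
Step 3: As n -> infinity, f_n increases to f, so by MCT integral(f_n) -> integral(f) = 18.72/2 = 9.36.
Convergence: integral(f_10) = 7.32906 -> 9.36 as n -> infinity


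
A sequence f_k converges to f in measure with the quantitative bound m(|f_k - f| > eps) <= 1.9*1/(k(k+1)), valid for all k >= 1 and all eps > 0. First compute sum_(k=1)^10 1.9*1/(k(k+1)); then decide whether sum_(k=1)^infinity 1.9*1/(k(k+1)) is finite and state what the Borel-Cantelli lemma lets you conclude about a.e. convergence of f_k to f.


Step 1: List the terms 1.9*1/(k(k+1)) for k = 1 to 10:
  k=1: 0.95
  k=2: 0.316667
  k=3: 0.158333
  k=4: 0.095
  k=5: 0.063333
  k=6: 0.045238
  k=7: 0.033929
  k=8: 0.026389
  k=9: 0.021111
  k=10: 0.017273
Step 2: Partial sum = 0.95 + 0.316667 + 0.158333 + 0.095 + 0.063333 + 0.045238 + 0.033929 + 0.026389 + 0.021111 + 0.017273
     = 1.727273
Step 3: The full series sum_(k>=1) 1.9*1/(k(k+1)) converges (telescoping series sum 1/(k(k+1)) = 1; a constant multiple of a convergent series converges).
Step 4: Fix eps > 0. Since sum_k m(|f_k - f| > eps) < infinity, the Borel-Cantelli lemma gives
        m(limsup_k {|f_k - f| > eps}) = 0, i.e. for a.e. x, |f_k(x) - f(x)| <= eps for all large k.
        Applying this with eps = 1/j for j = 1, 2, ... and intersecting the countably many full-measure sets,
        for a.e. x we get limsup_k |f_k(x) - f(x)| <= 1/j for every j, hence f_k -> f almost everywhere.
Conclusion: series converges; Borel-Cantelli yields f_k -> f a.e.


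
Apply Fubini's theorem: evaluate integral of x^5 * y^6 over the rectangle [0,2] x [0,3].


By Fubini's theorem, the double integral factors as a product of single integrals:
Step 1: integral_0^2 x^5 dx = [x^6/6] from 0 to 2
     = 2^6/6 = 10.666667
Step 2: integral_0^3 y^6 dy = [y^7/7] from 0 to 3
     = 3^7/7 = 312.428571
Step 3: Double integral = 10.666667 * 312.428571 = 3332.571429


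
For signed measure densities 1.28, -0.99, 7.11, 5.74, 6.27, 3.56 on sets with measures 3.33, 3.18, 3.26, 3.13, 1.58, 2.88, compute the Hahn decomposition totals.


Step 1: Compute signed measure on each set:
  Set 1: 1.28 * 3.33 = 4.2624
  Set 2: -0.99 * 3.18 = -3.1482
  Set 3: 7.11 * 3.26 = 23.1786
  Set 4: 5.74 * 3.13 = 17.9662
  Set 5: 6.27 * 1.58 = 9.9066
  Set 6: 3.56 * 2.88 = 10.2528
Step 2: Total signed measure = (4.2624) + (-3.1482) + (23.1786) + (17.9662) + (9.9066) + (10.2528)
     = 62.4184
Step 3: Positive part mu+(X) = sum of positive contributions = 65.5666
Step 4: Negative part mu-(X) = |sum of negative contributions| = 3.1482


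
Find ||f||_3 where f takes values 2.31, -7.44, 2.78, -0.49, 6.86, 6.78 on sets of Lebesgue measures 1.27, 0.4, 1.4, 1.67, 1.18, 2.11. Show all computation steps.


Step 1: Compute |f_i|^3 for each value:
  |2.31|^3 = 12.326391
  |-7.44|^3 = 411.830784
  |2.78|^3 = 21.484952
  |-0.49|^3 = 0.117649
  |6.86|^3 = 322.828856
  |6.78|^3 = 311.665752
Step 2: Multiply by measures and sum:
  12.326391 * 1.27 = 15.654517
  411.830784 * 0.4 = 164.732314
  21.484952 * 1.4 = 30.078933
  0.117649 * 1.67 = 0.196474
  322.828856 * 1.18 = 380.93805
  311.665752 * 2.11 = 657.614737
Sum = 15.654517 + 164.732314 + 30.078933 + 0.196474 + 380.93805 + 657.614737 = 1249.215024
Step 3: Take the p-th root:
||f||_3 = (1249.215024)^(1/3) = 10.769918


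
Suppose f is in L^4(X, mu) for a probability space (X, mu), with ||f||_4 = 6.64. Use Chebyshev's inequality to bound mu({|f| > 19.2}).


Chebyshev/Markov inequality: mu(|f| > eps) <= (||f||_p / eps)^p
Step 1: ||f||_4 / eps = 6.64 / 19.2 = 0.345833
Step 2: Raise to power p = 4:
  (0.345833)^4 = 0.014304
Step 3: Therefore mu(|f| > 19.2) <= 0.014304


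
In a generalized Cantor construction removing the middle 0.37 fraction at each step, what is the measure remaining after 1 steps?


Step 1: At each step, fraction remaining = 1 - 0.37 = 0.63
Step 2: After 1 steps, measure = (0.63)^1
Step 3: Computing the power step by step:
  After step 1: 0.63
Result = 0.63


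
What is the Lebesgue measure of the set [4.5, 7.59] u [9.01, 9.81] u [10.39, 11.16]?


For pairwise disjoint intervals, m(union) = sum of lengths.
= (7.59 - 4.5) + (9.81 - 9.01) + (11.16 - 10.39)
= 3.09 + 0.8 + 0.77
= 4.66


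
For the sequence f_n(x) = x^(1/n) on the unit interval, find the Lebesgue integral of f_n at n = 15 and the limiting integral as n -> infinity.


At n = 15: f_15(x) = x^(1/15).
Step 1: integral(x^(1/15), 0, 1) = [x^(1/15+1) / (1/15+1)] from 0 to 1
     = 1 / (1/15 + 1) = 1 / ((15+1)/15) = 15/(15+1)
     = 15/16 = 0.9375
Step 2: As n -> infinity, f_n(x) = x^(1/n) -> 1 for x in (0,1], and f_n is increasing in n.
By MCT, lim_n integral(f_n) = integral(lim_n f_n) = integral(1, 0, 1) = 1.
Step 3: Verify convergence: 15/16 = 0.9375 -> 1


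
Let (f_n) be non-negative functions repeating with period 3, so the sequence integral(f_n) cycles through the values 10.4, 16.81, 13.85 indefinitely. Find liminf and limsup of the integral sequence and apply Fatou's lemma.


The sequence (integral(f_n)) is periodic with period 3, repeating the values 10.4, 16.81, 13.85 indefinitely.
Step 1: For a periodic sequence, every tail (a_m, a_(m+1), ...) contains all 3 period values infinitely often.
Step 2: Hence inf of every tail = min of the period values = min(10.4, 16.81, 13.85) = 10.4.
        liminf_n integral(f_n) = sup over m of (inf of tail from m) = 10.4.
Step 3: Similarly sup of every tail = max of the period values = 16.81.
        limsup_n integral(f_n) = 16.81.
Step 4: Fatou's lemma: integral(liminf_n f_n) <= liminf_n integral(f_n) = 10.4.
        So the integral of the pointwise liminf is at most 10.4.


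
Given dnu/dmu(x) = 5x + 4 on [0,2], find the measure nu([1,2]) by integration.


nu(A) = integral_A (dnu/dmu) dmu = integral_1^2 (5x + 4) dx
Step 1: Antiderivative F(x) = (5/2)x^2 + 4x
Step 2: F(2) = (5/2)*2^2 + 4*2 = 10 + 8 = 18
Step 3: F(1) = (5/2)*1^2 + 4*1 = 2.5 + 4 = 6.5
Step 4: nu([1,2]) = F(2) - F(1) = 18 - 6.5 = 11.5


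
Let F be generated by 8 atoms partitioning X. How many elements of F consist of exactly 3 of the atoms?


Each element of F is a union of some subset of the 8 atoms.
Elements that are unions of exactly 3 atoms correspond to 3-element subsets of the 8 atoms.
Count = C(8, 3) = 8! / (3! * 5!) = 56.


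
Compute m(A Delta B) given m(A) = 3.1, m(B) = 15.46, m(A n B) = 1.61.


m(A Delta B) = m(A) + m(B) - 2*m(A n B)
= 3.1 + 15.46 - 2*1.61
= 3.1 + 15.46 - 3.22
= 15.34


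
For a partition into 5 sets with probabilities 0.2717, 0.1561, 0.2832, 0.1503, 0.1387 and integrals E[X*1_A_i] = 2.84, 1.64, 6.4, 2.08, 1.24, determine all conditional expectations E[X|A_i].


For each cell A_i: E[X|A_i] = E[X*1_A_i] / P(A_i)
Step 1: E[X|A_1] = 2.84 / 0.2717 = 10.452705
Step 2: E[X|A_2] = 1.64 / 0.1561 = 10.506086
Step 3: E[X|A_3] = 6.4 / 0.2832 = 22.59887
Step 4: E[X|A_4] = 2.08 / 0.1503 = 13.838989
Step 5: E[X|A_5] = 1.24 / 0.1387 = 8.940159
Verification: E[X] = sum E[X*1_A_i] = 2.84 + 1.64 + 6.4 + 2.08 + 1.24 = 14.2


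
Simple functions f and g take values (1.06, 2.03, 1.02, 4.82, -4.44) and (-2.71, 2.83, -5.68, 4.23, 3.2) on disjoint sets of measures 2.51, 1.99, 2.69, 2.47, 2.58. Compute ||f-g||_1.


Step 1: Compute differences f_i - g_i:
  1.06 - -2.71 = 3.77
  2.03 - 2.83 = -0.8
  1.02 - -5.68 = 6.7
  4.82 - 4.23 = 0.59
  -4.44 - 3.2 = -7.64
Step 2: Compute |diff|^1 * measure for each set:
  |3.77|^1 * 2.51 = 3.77 * 2.51 = 9.4627
  |-0.8|^1 * 1.99 = 0.8 * 1.99 = 1.592
  |6.7|^1 * 2.69 = 6.7 * 2.69 = 18.023
  |0.59|^1 * 2.47 = 0.59 * 2.47 = 1.4573
  |-7.64|^1 * 2.58 = 7.64 * 2.58 = 19.7112
Step 3: Sum = 50.2462
Step 4: ||f-g||_1 = (50.2462)^(1/1) = 50.2462


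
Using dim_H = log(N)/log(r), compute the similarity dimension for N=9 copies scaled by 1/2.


For a self-similar set with N copies scaled by 1/r:
dim_H = log(N)/log(r) = log(9)/log(2)
= 2.197225/0.693147
= 3.169925


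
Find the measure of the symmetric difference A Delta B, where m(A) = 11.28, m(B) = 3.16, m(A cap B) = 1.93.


m(A Delta B) = m(A) + m(B) - 2*m(A n B)
= 11.28 + 3.16 - 2*1.93
= 11.28 + 3.16 - 3.86
= 10.58


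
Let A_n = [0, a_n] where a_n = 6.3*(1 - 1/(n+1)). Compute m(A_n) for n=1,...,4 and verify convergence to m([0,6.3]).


By continuity of measure from below: if A_n increases to A, then m(A_n) -> m(A).
Here A = [0, 6.3], so m(A) = 6.3
Step 1: a_1 = 6.3*(1 - 1/2) = 3.15, m(A_1) = 3.15
Step 2: a_2 = 6.3*(1 - 1/3) = 4.2, m(A_2) = 4.2
Step 3: a_3 = 6.3*(1 - 1/4) = 4.725, m(A_3) = 4.725
Step 4: a_4 = 6.3*(1 - 1/5) = 5.04, m(A_4) = 5.04
Limit: m(A_n) -> m([0,6.3]) = 6.3


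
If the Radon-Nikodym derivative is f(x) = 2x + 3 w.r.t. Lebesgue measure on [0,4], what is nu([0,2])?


nu(A) = integral_A (dnu/dmu) dmu = integral_0^2 (2x + 3) dx
Step 1: Antiderivative F(x) = (2/2)x^2 + 3x
Step 2: F(2) = (2/2)*2^2 + 3*2 = 4 + 6 = 10
Step 3: F(0) = (2/2)*0^2 + 3*0 = 0.0 + 0 = 0.0
Step 4: nu([0,2]) = F(2) - F(0) = 10 - 0.0 = 10


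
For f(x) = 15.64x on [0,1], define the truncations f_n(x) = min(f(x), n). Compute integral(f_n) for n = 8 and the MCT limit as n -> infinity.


f(x) = 15.64x on [0,1]; f_n(x) = min(15.64x, n). At n = 8:
Step 1: f(x) reaches 8 at x = 8/15.64 = 0.511509
Step 2: integral(f_8) = integral(15.64x, 0, 0.511509) + integral(8, 0.511509, 1)
       = 15.64*0.511509^2/2 + 8*(1 - 0.511509)
       = 2.046036 + 3.907928
       = 5.953964
Step 3: As n -> infinity, f_n increases to f, so by MCT integral(f_n) -> integral(f) = 15.64/2 = 7.82.
Convergence: integral(f_8) = 5.953964 -> 7.82 as n -> infinity


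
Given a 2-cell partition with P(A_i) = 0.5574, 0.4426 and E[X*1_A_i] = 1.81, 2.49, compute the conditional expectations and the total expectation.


For each cell A_i: E[X|A_i] = E[X*1_A_i] / P(A_i)
Step 1: E[X|A_1] = 1.81 / 0.5574 = 3.247219
Step 2: E[X|A_2] = 2.49 / 0.4426 = 5.625847
Verification: E[X] = sum E[X*1_A_i] = 1.81 + 2.49 = 4.3


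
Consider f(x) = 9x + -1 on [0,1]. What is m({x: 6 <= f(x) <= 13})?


f^(-1)([6, 13]) = {x : 6 <= 9x + -1 <= 13}
Solving: (6 - -1)/9 <= x <= (13 - -1)/9
= [0.777778, 1.555556]
Intersecting with [0,1]: [0.777778, 1]
Measure = 1 - 0.777778 = 0.222222


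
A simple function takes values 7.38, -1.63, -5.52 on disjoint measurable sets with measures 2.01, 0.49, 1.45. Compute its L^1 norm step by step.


Step 1: Compute |f_i|^1 for each value:
  |7.38|^1 = 7.38
  |-1.63|^1 = 1.63
  |-5.52|^1 = 5.52
Step 2: Multiply by measures and sum:
  7.38 * 2.01 = 14.8338
  1.63 * 0.49 = 0.7987
  5.52 * 1.45 = 8.004
Sum = 14.8338 + 0.7987 + 8.004 = 23.6365
Step 3: Take the p-th root:
||f||_1 = (23.6365)^(1/1) = 23.6365


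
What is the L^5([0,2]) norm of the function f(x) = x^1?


Step 1: ||f||_5 = (integral_0^2 |x^1|^5 dx)^(1/5)
     = (integral_0^2 x^5 dx)^(1/5)
Step 2: integral_0^2 x^5 dx = [x^6/(6)] from 0 to 2 = 2^6/6
     = 64/6 = 10.666667
Step 3: ||f||_5 = (10.666667)^(1/5) = 1.605483


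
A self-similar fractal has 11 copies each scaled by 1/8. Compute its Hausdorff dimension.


For a self-similar set with N copies scaled by 1/r:
dim_H = log(N)/log(r) = log(11)/log(8)
= 2.397895/2.079442
= 1.153144


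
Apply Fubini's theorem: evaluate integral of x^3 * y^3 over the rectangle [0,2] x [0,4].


By Fubini's theorem, the double integral factors as a product of single integrals:
Step 1: integral_0^2 x^3 dx = [x^4/4] from 0 to 2
     = 2^4/4 = 4
Step 2: integral_0^4 y^3 dy = [y^4/4] from 0 to 4
     = 4^4/4 = 64
Step 3: Double integral = 4 * 64 = 256


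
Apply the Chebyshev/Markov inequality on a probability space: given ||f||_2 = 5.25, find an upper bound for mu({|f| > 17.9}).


Chebyshev/Markov inequality: mu(|f| > eps) <= (||f||_p / eps)^p
Step 1: ||f||_2 / eps = 5.25 / 17.9 = 0.293296
Step 2: Raise to power p = 2:
  (0.293296)^2 = 0.086023
Step 3: Therefore mu(|f| > 17.9) <= 0.086023


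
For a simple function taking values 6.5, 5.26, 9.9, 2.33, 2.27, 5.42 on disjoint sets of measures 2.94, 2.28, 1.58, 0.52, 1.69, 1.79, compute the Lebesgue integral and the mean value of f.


Step 1: Integral = sum(value_i * measure_i)
= 6.5*2.94 + 5.26*2.28 + 9.9*1.58 + 2.33*0.52 + 2.27*1.69 + 5.42*1.79
= 19.11 + 11.9928 + 15.642 + 1.2116 + 3.8363 + 9.7018
= 61.4945
Step 2: Total measure of domain = 2.94 + 2.28 + 1.58 + 0.52 + 1.69 + 1.79 = 10.8
Step 3: Average value = 61.4945 / 10.8 = 5.693935


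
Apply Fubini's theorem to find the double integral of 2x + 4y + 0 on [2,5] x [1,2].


By Fubini, integrate in x first, then y.
Step 1: Fix y, integrate over x in [2,5]:
  integral(2x + 4y + 0, x=2..5)
  = 2*(5^2 - 2^2)/2 + (4y + 0)*(5 - 2)
  = 21 + (4y + 0)*3
  = 21 + 12y + 0
  = 21 + 12y
Step 2: Integrate over y in [1,2]:
  integral(21 + 12y, y=1..2)
  = 21*1 + 12*(2^2 - 1^2)/2
  = 21 + 18
  = 39


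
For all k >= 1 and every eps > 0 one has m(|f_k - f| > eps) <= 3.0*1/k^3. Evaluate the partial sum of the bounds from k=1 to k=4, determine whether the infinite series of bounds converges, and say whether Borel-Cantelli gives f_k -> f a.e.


Step 1: List the terms 3.0*1/k^3 for k = 1 to 4:
  k=1: 3
  k=2: 0.375
  k=3: 0.111111
  k=4: 0.046875
Step 2: Partial sum = 3 + 0.375 + 0.111111 + 0.046875
     = 3.532986
Step 3: The full series sum_(k>=1) 3.0*1/k^3 converges (p-series with p = 3 > 1; a constant multiple of a convergent series converges).
Step 4: Fix eps > 0. Since sum_k m(|f_k - f| > eps) < infinity, the Borel-Cantelli lemma gives
        m(limsup_k {|f_k - f| > eps}) = 0, i.e. for a.e. x, |f_k(x) - f(x)| <= eps for all large k.
        Applying this with eps = 1/j for j = 1, 2, ... and intersecting the countably many full-measure sets,
        for a.e. x we get limsup_k |f_k(x) - f(x)| <= 1/j for every j, hence f_k -> f almost everywhere.
Conclusion: series converges; Borel-Cantelli yields f_k -> f a.e.


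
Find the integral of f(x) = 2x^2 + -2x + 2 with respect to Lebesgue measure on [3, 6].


The Lebesgue integral of a Riemann-integrable function agrees with the Riemann integral.
Antiderivative F(x) = (2/3)x^3 + (-2/2)x^2 + 2x
F(6) = (2/3)*6^3 + (-2/2)*6^2 + 2*6
     = (2/3)*216 + (-2/2)*36 + 2*6
     = 144 + -36 + 12
     = 120
F(3) = 15
Integral = F(6) - F(3) = 120 - 15 = 105


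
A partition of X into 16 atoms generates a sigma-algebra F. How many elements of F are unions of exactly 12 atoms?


Each element of F is a union of some subset of the 16 atoms.
Elements that are unions of exactly 12 atoms correspond to 12-element subsets of the 16 atoms.
Count = C(16, 12) = 16! / (12! * 4!) = 1820.


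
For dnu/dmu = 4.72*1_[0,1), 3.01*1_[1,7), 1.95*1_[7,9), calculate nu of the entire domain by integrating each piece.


Integrate each piece of the Radon-Nikodym derivative:
Step 1: integral_0^1 4.72 dx = 4.72*(1-0) = 4.72*1 = 4.72
Step 2: integral_1^7 3.01 dx = 3.01*(7-1) = 3.01*6 = 18.06
Step 3: integral_7^9 1.95 dx = 1.95*(9-7) = 1.95*2 = 3.9
Total: 4.72 + 18.06 + 3.9 = 26.68


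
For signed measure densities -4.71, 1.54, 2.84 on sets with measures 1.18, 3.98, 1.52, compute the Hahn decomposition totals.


Step 1: Compute signed measure on each set:
  Set 1: -4.71 * 1.18 = -5.5578
  Set 2: 1.54 * 3.98 = 6.1292
  Set 3: 2.84 * 1.52 = 4.3168
Step 2: Total signed measure = (-5.5578) + (6.1292) + (4.3168)
     = 4.8882
Step 3: Positive part mu+(X) = sum of positive contributions = 10.446
Step 4: Negative part mu-(X) = |sum of negative contributions| = 5.5578


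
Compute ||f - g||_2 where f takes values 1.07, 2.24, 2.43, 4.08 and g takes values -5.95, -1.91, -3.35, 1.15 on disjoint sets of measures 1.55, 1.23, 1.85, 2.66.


Step 1: Compute differences f_i - g_i:
  1.07 - -5.95 = 7.02
  2.24 - -1.91 = 4.15
  2.43 - -3.35 = 5.78
  4.08 - 1.15 = 2.93
Step 2: Compute |diff|^2 * measure for each set:
  |7.02|^2 * 1.55 = 49.2804 * 1.55 = 76.38462
  |4.15|^2 * 1.23 = 17.2225 * 1.23 = 21.183675
  |5.78|^2 * 1.85 = 33.4084 * 1.85 = 61.80554
  |2.93|^2 * 2.66 = 8.5849 * 2.66 = 22.835834
Step 3: Sum = 182.209669
Step 4: ||f-g||_2 = (182.209669)^(1/2) = 13.498506


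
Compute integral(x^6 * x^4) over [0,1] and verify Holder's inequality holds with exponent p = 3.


Step 1: Exact integral of f*g = integral(x^10, 0, 1) = 1/11
     = 0.090909
Step 2: Holder bound with p=3, q=1.5:
  ||f||_p = (integral x^18 dx)^(1/3) = (1/19)^(1/3) = 0.374756
  ||g||_q = (integral x^6 dx)^(1/1.5) = (1/7)^(1/1.5) = 0.273276
Step 3: Holder bound = ||f||_p * ||g||_q = 0.374756 * 0.273276 = 0.102412
Verification: 0.090909 <= 0.102412 (Holder holds)


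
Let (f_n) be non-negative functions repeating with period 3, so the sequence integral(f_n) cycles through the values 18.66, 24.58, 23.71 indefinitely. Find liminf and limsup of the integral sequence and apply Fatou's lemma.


The sequence (integral(f_n)) is periodic with period 3, repeating the values 18.66, 24.58, 23.71 indefinitely.
Step 1: For a periodic sequence, every tail (a_m, a_(m+1), ...) contains all 3 period values infinitely often.
Step 2: Hence inf of every tail = min of the period values = min(18.66, 24.58, 23.71) = 18.66.
        liminf_n integral(f_n) = sup over m of (inf of tail from m) = 18.66.
Step 3: Similarly sup of every tail = max of the period values = 24.58.
        limsup_n integral(f_n) = 24.58.
Step 4: Fatou's lemma: integral(liminf_n f_n) <= liminf_n integral(f_n) = 18.66.
        So the integral of the pointwise liminf is at most 18.66.


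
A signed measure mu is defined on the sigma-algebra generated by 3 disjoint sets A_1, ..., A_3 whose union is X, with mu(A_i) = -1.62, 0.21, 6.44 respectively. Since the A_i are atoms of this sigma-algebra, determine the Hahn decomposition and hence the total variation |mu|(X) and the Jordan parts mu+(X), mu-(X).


Step 1: Every measurable set is a union of atoms (the cells / points), so a Hahn decomposition is
  obtained by grouping atoms by sign: P = union of atoms with mu > 0, N = union of the remaining atoms.
  Atoms in P (indices): 2, 3;  atoms in N (indices): 1
  Positive values: 0.21, 6.44
  Negative values: -1.62
Step 2: mu+(X) = mu(P) = sum of positive atom values = 6.65
Step 3: mu-(X) = -mu(N) = sum of |negative atom values| = 1.62
Step 4: |mu|(X) = mu+(X) + mu-(X) = 6.65 + 1.62 = 8.27


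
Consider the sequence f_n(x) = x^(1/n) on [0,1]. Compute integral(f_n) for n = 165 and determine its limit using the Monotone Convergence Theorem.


At n = 165: f_165(x) = x^(1/165).
Step 1: integral(x^(1/165), 0, 1) = [x^(1/165+1) / (1/165+1)] from 0 to 1
     = 1 / (1/165 + 1) = 1 / ((165+1)/165) = 165/(165+1)
     = 165/166 = 0.993976
Step 2: As n -> infinity, f_n(x) = x^(1/n) -> 1 for x in (0,1], and f_n is increasing in n.
By MCT, lim_n integral(f_n) = integral(lim_n f_n) = integral(1, 0, 1) = 1.
Step 3: Verify convergence: 165/166 = 0.993976 -> 1


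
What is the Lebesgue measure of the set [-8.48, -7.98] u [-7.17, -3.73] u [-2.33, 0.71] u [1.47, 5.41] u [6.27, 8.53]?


For pairwise disjoint intervals, m(union) = sum of lengths.
= (-7.98 - -8.48) + (-3.73 - -7.17) + (0.71 - -2.33) + (5.41 - 1.47) + (8.53 - 6.27)
= 0.5 + 3.44 + 3.04 + 3.94 + 2.26
= 13.18


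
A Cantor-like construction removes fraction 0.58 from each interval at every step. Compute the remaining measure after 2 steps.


Step 1: At each step, fraction remaining = 1 - 0.58 = 0.42
Step 2: After 2 steps, measure = (0.42)^2
Step 3: Computing the power step by step:
  After step 1: 0.42
  After step 2: 0.1764
Result = 0.1764


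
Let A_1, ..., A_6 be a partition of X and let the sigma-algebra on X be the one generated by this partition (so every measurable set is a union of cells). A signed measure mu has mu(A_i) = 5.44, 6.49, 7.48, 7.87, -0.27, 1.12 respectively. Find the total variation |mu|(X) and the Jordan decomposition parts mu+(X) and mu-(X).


Step 1: Every measurable set is a union of atoms (the cells / points), so a Hahn decomposition is
  obtained by grouping atoms by sign: P = union of atoms with mu > 0, N = union of the remaining atoms.
  Atoms in P (indices): 1, 2, 3, 4, 6;  atoms in N (indices): 5
  Positive values: 5.44, 6.49, 7.48, 7.87, 1.12
  Negative values: -0.27
Step 2: mu+(X) = mu(P) = sum of positive atom values = 28.4
Step 3: mu-(X) = -mu(N) = sum of |negative atom values| = 0.27
Step 4: |mu|(X) = mu+(X) + mu-(X) = 28.4 + 0.27 = 28.67


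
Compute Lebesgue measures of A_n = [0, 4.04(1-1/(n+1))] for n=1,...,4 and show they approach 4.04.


By continuity of measure from below: if A_n increases to A, then m(A_n) -> m(A).
Here A = [0, 4.04], so m(A) = 4.04
Step 1: a_1 = 4.04*(1 - 1/2) = 2.02, m(A_1) = 2.02
Step 2: a_2 = 4.04*(1 - 1/3) = 2.6933, m(A_2) = 2.6933
Step 3: a_3 = 4.04*(1 - 1/4) = 3.03, m(A_3) = 3.03
Step 4: a_4 = 4.04*(1 - 1/5) = 3.232, m(A_4) = 3.232
Limit: m(A_n) -> m([0,4.04]) = 4.04


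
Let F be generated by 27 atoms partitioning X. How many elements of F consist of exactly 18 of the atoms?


Each element of F is a union of some subset of the 27 atoms.
Elements that are unions of exactly 18 atoms correspond to 18-element subsets of the 27 atoms.
Count = C(27, 18) = 27! / (18! * 9!) = 4686825.


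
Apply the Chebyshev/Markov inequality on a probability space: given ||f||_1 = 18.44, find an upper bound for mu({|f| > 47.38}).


Chebyshev/Markov inequality: mu(|f| > eps) <= (||f||_p / eps)^p
Step 1: ||f||_1 / eps = 18.44 / 47.38 = 0.389194
Step 2: Raise to power p = 1:
  (0.389194)^1 = 0.389194
Step 3: Therefore mu(|f| > 47.38) <= 0.389194


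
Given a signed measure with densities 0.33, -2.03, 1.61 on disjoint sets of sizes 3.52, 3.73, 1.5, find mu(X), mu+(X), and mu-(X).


Step 1: Compute signed measure on each set:
  Set 1: 0.33 * 3.52 = 1.1616
  Set 2: -2.03 * 3.73 = -7.5719
  Set 3: 1.61 * 1.5 = 2.415
Step 2: Total signed measure = (1.1616) + (-7.5719) + (2.415)
     = -3.9953
Step 3: Positive part mu+(X) = sum of positive contributions = 3.5766
Step 4: Negative part mu-(X) = |sum of negative contributions| = 7.5719


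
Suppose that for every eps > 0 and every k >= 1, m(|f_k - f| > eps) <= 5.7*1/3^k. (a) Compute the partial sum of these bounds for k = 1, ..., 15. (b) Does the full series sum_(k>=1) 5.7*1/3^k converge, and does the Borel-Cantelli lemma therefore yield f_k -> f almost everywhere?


Step 1: List the terms 5.7*1/3^k for k = 1 to 15:
  k=1: 1.9
  k=2: 0.633333
  k=3: 0.211111
  k=4: 0.07037
  k=5: 0.023457
  k=6: 0.007819
  k=7: 0.002606
  k=8: 8.687700e-04
  k=9: 2.895900e-04
  k=10: 9.653000e-05
  k=11: 3.217667e-05
  k=12: 1.072556e-05
  k=13: 3.575185e-06
  k=14: 1.191728e-06
  k=15: 3.972428e-07
Step 2: Partial sum = 1.9 + 0.633333 + 0.211111 + 0.07037 + 0.023457 + 0.007819 + 0.002606 + 8.687700e-04 + 2.895900e-04 + 9.653000e-05 + 3.217667e-05 + 1.072556e-05 + 3.575185e-06 + 1.191728e-06 + 3.972428e-07
     = 2.85
Step 3: The full series sum_(k>=1) 5.7*1/3^k converges (geometric series with ratio 1/3 < 1; a constant multiple of a convergent series converges).
Step 4: Fix eps > 0. Since sum_k m(|f_k - f| > eps) < infinity, the Borel-Cantelli lemma gives
        m(limsup_k {|f_k - f| > eps}) = 0, i.e. for a.e. x, |f_k(x) - f(x)| <= eps for all large k.
        Applying this with eps = 1/j for j = 1, 2, ... and intersecting the countably many full-measure sets,
        for a.e. x we get limsup_k |f_k(x) - f(x)| <= 1/j for every j, hence f_k -> f almost everywhere.
Conclusion: series converges; Borel-Cantelli yields f_k -> f a.e.


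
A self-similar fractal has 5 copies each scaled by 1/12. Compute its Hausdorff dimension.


For a self-similar set with N copies scaled by 1/r:
dim_H = log(N)/log(r) = log(5)/log(12)
= 1.609438/2.484907
= 0.647685


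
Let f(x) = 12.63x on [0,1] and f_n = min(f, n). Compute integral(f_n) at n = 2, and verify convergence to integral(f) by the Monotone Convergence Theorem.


f(x) = 12.63x on [0,1]; f_n(x) = min(12.63x, n). At n = 2:
Step 1: f(x) reaches 2 at x = 2/12.63 = 0.158353
Step 2: integral(f_2) = integral(12.63x, 0, 0.158353) + integral(2, 0.158353, 1)
       = 12.63*0.158353^2/2 + 2*(1 - 0.158353)
       = 0.158353 + 1.683294
       = 1.841647
Step 3: As n -> infinity, f_n increases to f, so by MCT integral(f_n) -> integral(f) = 12.63/2 = 6.315.
Convergence: integral(f_2) = 1.841647 -> 6.315 as n -> infinity


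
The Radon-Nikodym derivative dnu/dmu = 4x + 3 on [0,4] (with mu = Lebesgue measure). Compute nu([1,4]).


nu(A) = integral_A (dnu/dmu) dmu = integral_1^4 (4x + 3) dx
Step 1: Antiderivative F(x) = (4/2)x^2 + 3x
Step 2: F(4) = (4/2)*4^2 + 3*4 = 32 + 12 = 44
Step 3: F(1) = (4/2)*1^2 + 3*1 = 2 + 3 = 5
Step 4: nu([1,4]) = F(4) - F(1) = 44 - 5 = 39


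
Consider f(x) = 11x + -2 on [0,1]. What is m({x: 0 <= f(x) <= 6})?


f^(-1)([0, 6]) = {x : 0 <= 11x + -2 <= 6}
Solving: (0 - -2)/11 <= x <= (6 - -2)/11
= [0.181818, 0.727273]
Intersecting with [0,1]: [0.181818, 0.727273]
Measure = 0.727273 - 0.181818 = 0.545455


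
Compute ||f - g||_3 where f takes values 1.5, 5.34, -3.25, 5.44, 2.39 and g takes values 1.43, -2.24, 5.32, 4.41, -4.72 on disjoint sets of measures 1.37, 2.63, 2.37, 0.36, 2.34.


Step 1: Compute differences f_i - g_i:
  1.5 - 1.43 = 0.07
  5.34 - -2.24 = 7.58
  -3.25 - 5.32 = -8.57
  5.44 - 4.41 = 1.03
  2.39 - -4.72 = 7.11
Step 2: Compute |diff|^3 * measure for each set:
  |0.07|^3 * 1.37 = 3.430000e-04 * 1.37 = 4.699100e-04
  |7.58|^3 * 2.63 = 435.519512 * 2.63 = 1145.416317
  |-8.57|^3 * 2.37 = 629.422793 * 2.37 = 1491.732019
  |1.03|^3 * 0.36 = 1.092727 * 0.36 = 0.393382
  |7.11|^3 * 2.34 = 359.425431 * 2.34 = 841.055509
Step 3: Sum = 3478.597696
Step 4: ||f-g||_3 = (3478.597696)^(1/3) = 15.151934


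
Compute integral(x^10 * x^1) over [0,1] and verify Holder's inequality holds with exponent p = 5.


Step 1: Exact integral of f*g = integral(x^11, 0, 1) = 1/12
     = 0.083333
Step 2: Holder bound with p=5, q=1.25:
  ||f||_p = (integral x^50 dx)^(1/5) = (1/51)^(1/5) = 0.455497
  ||g||_q = (integral x^1.25 dx)^(1/1.25) = (1/2.25)^(1/1.25) = 0.522702
Step 3: Holder bound = ||f||_p * ||g||_q = 0.455497 * 0.522702 = 0.238089
Verification: 0.083333 <= 0.238089 (Holder holds)


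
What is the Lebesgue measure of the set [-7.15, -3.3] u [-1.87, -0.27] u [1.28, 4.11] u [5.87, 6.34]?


For pairwise disjoint intervals, m(union) = sum of lengths.
= (-3.3 - -7.15) + (-0.27 - -1.87) + (4.11 - 1.28) + (6.34 - 5.87)
= 3.85 + 1.6 + 2.83 + 0.47
= 8.75


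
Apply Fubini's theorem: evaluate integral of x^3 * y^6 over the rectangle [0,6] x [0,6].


By Fubini's theorem, the double integral factors as a product of single integrals:
Step 1: integral_0^6 x^3 dx = [x^4/4] from 0 to 6
     = 6^4/4 = 324
Step 2: integral_0^6 y^6 dy = [y^7/7] from 0 to 6
     = 6^7/7 = 39990.857143
Step 3: Double integral = 324 * 39990.857143 = 1.295704e+07


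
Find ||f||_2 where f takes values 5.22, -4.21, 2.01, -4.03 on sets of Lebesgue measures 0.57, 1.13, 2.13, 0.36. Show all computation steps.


Step 1: Compute |f_i|^2 for each value:
  |5.22|^2 = 27.2484
  |-4.21|^2 = 17.7241
  |2.01|^2 = 4.0401
  |-4.03|^2 = 16.2409
Step 2: Multiply by measures and sum:
  27.2484 * 0.57 = 15.531588
  17.7241 * 1.13 = 20.028233
  4.0401 * 2.13 = 8.605413
  16.2409 * 0.36 = 5.846724
Sum = 15.531588 + 20.028233 + 8.605413 + 5.846724 = 50.011958
Step 3: Take the p-th root:
||f||_2 = (50.011958)^(1/2) = 7.071913


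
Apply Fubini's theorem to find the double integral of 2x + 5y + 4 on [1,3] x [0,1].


By Fubini, integrate in x first, then y.
Step 1: Fix y, integrate over x in [1,3]:
  integral(2x + 5y + 4, x=1..3)
  = 2*(3^2 - 1^2)/2 + (5y + 4)*(3 - 1)
  = 8 + (5y + 4)*2
  = 8 + 10y + 8
  = 16 + 10y
Step 2: Integrate over y in [0,1]:
  integral(16 + 10y, y=0..1)
  = 16*1 + 10*(1^2 - 0^2)/2
  = 16 + 5
  = 21


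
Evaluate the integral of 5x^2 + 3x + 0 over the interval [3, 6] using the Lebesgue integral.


The Lebesgue integral of a Riemann-integrable function agrees with the Riemann integral.
Antiderivative F(x) = (5/3)x^3 + (3/2)x^2 + 0x
F(6) = (5/3)*6^3 + (3/2)*6^2 + 0*6
     = (5/3)*216 + (3/2)*36 + 0*6
     = 360 + 54 + 0
     = 414
F(3) = 58.5
Integral = F(6) - F(3) = 414 - 58.5 = 355.5


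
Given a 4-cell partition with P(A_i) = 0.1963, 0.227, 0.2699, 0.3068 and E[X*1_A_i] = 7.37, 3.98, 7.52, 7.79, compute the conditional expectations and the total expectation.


For each cell A_i: E[X|A_i] = E[X*1_A_i] / P(A_i)
Step 1: E[X|A_1] = 7.37 / 0.1963 = 37.544575
Step 2: E[X|A_2] = 3.98 / 0.227 = 17.53304
Step 3: E[X|A_3] = 7.52 / 0.2699 = 27.862171
Step 4: E[X|A_4] = 7.79 / 0.3068 = 25.391134
Verification: E[X] = sum E[X*1_A_i] = 7.37 + 3.98 + 7.52 + 7.79 = 26.66


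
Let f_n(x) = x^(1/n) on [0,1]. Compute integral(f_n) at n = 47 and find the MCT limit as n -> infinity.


At n = 47: f_47(x) = x^(1/47).
Step 1: integral(x^(1/47), 0, 1) = [x^(1/47+1) / (1/47+1)] from 0 to 1
     = 1 / (1/47 + 1) = 1 / ((47+1)/47) = 47/(47+1)
     = 47/48 = 0.979167
Step 2: As n -> infinity, f_n(x) = x^(1/n) -> 1 for x in (0,1], and f_n is increasing in n.
By MCT, lim_n integral(f_n) = integral(lim_n f_n) = integral(1, 0, 1) = 1.
Step 3: Verify convergence: 47/48 = 0.979167 -> 1


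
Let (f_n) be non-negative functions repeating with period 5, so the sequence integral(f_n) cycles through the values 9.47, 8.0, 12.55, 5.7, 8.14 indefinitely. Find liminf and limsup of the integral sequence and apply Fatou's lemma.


The sequence (integral(f_n)) is periodic with period 5, repeating the values 9.47, 8.0, 12.55, 5.7, 8.14 indefinitely.
Step 1: For a periodic sequence, every tail (a_m, a_(m+1), ...) contains all 5 period values infinitely often.
Step 2: Hence inf of every tail = min of the period values = min(9.47, 8.0, 12.55, 5.7, 8.14) = 5.7.
        liminf_n integral(f_n) = sup over m of (inf of tail from m) = 5.7.
Step 3: Similarly sup of every tail = max of the period values = 12.55.
        limsup_n integral(f_n) = 12.55.
Step 4: Fatou's lemma: integral(liminf_n f_n) <= liminf_n integral(f_n) = 5.7.
        So the integral of the pointwise liminf is at most 5.7.


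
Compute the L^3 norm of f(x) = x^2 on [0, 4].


Step 1: ||f||_3 = (integral_0^4 |x^2|^3 dx)^(1/3)
     = (integral_0^4 x^6 dx)^(1/3)
Step 2: integral_0^4 x^6 dx = [x^7/(7)] from 0 to 4 = 4^7/7
     = 16384/7 = 2340.571429
Step 3: ||f||_3 = (2340.571429)^(1/3) = 13.277225


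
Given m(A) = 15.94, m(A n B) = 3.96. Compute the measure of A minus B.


m(A \ B) = m(A) - m(A n B)
= 15.94 - 3.96
= 11.98


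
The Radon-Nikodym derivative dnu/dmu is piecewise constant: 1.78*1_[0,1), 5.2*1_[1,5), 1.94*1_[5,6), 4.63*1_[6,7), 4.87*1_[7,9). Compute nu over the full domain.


Integrate each piece of the Radon-Nikodym derivative:
Step 1: integral_0^1 1.78 dx = 1.78*(1-0) = 1.78*1 = 1.78
Step 2: integral_1^5 5.2 dx = 5.2*(5-1) = 5.2*4 = 20.8
Step 3: integral_5^6 1.94 dx = 1.94*(6-5) = 1.94*1 = 1.94
Step 4: integral_6^7 4.63 dx = 4.63*(7-6) = 4.63*1 = 4.63
Step 5: integral_7^9 4.87 dx = 4.87*(9-7) = 4.87*2 = 9.74
Total: 1.78 + 20.8 + 1.94 + 4.63 + 9.74 = 38.89


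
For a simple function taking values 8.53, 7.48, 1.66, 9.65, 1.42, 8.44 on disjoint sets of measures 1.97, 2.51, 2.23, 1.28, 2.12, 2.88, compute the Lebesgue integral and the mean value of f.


Step 1: Integral = sum(value_i * measure_i)
= 8.53*1.97 + 7.48*2.51 + 1.66*2.23 + 9.65*1.28 + 1.42*2.12 + 8.44*2.88
= 16.8041 + 18.7748 + 3.7018 + 12.352 + 3.0104 + 24.3072
= 78.9503
Step 2: Total measure of domain = 1.97 + 2.51 + 2.23 + 1.28 + 2.12 + 2.88 = 12.99
Step 3: Average value = 78.9503 / 12.99 = 6.077775


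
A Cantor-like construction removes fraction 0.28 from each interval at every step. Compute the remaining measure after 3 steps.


Step 1: At each step, fraction remaining = 1 - 0.28 = 0.72
Step 2: After 3 steps, measure = (0.72)^3
Step 3: Computing the power step by step:
  After step 1: 0.72
  After step 2: 0.5184
  After step 3: 0.373248
Result = 0.373248


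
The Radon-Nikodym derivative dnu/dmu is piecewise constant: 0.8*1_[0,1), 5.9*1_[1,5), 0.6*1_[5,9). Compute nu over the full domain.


Integrate each piece of the Radon-Nikodym derivative:
Step 1: integral_0^1 0.8 dx = 0.8*(1-0) = 0.8*1 = 0.8
Step 2: integral_1^5 5.9 dx = 5.9*(5-1) = 5.9*4 = 23.6
Step 3: integral_5^9 0.6 dx = 0.6*(9-5) = 0.6*4 = 2.4
Total: 0.8 + 23.6 + 2.4 = 26.8


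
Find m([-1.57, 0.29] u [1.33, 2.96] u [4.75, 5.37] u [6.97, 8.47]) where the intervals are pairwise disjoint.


For pairwise disjoint intervals, m(union) = sum of lengths.
= (0.29 - -1.57) + (2.96 - 1.33) + (5.37 - 4.75) + (8.47 - 6.97)
= 1.86 + 1.63 + 0.62 + 1.5
= 5.61


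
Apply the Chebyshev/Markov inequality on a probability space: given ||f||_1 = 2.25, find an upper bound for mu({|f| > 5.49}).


Chebyshev/Markov inequality: mu(|f| > eps) <= (||f||_p / eps)^p
Step 1: ||f||_1 / eps = 2.25 / 5.49 = 0.409836
Step 2: Raise to power p = 1:
  (0.409836)^1 = 0.409836
Step 3: Therefore mu(|f| > 5.49) <= 0.409836


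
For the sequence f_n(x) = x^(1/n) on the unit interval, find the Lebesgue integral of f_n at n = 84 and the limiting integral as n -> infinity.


At n = 84: f_84(x) = x^(1/84).
Step 1: integral(x^(1/84), 0, 1) = [x^(1/84+1) / (1/84+1)] from 0 to 1
     = 1 / (1/84 + 1) = 1 / ((84+1)/84) = 84/(84+1)
     = 84/85 = 0.988235
Step 2: As n -> infinity, f_n(x) = x^(1/n) -> 1 for x in (0,1], and f_n is increasing in n.
By MCT, lim_n integral(f_n) = integral(lim_n f_n) = integral(1, 0, 1) = 1.
Step 3: Verify convergence: 84/85 = 0.988235 -> 1
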